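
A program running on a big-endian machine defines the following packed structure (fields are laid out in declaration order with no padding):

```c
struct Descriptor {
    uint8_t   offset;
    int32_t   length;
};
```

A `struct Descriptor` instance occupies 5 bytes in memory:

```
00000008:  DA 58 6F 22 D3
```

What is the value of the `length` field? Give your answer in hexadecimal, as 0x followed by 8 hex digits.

`length` follows `offset` (1 byte), so it starts at byte offset 1 and occupies 4 bytes.
Bytes at offsets 1..4: 58 6F 22 D3.
In big-endian order the high byte comes first in memory.
The bytes are already most-significant first: 0x586F22D3.

0x586F22D3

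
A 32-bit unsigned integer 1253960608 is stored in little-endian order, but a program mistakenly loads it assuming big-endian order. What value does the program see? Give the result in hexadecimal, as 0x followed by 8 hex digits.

1253960608 in 32-bit hexadecimal is 0x4ABDEBA0.
Stored little-endian, the bytes at ascending addresses are A0 EB BD 4A.
Read back as big-endian, the last byte is least significant, giving 0xA0EBBD4A.

0xA0EBBD4A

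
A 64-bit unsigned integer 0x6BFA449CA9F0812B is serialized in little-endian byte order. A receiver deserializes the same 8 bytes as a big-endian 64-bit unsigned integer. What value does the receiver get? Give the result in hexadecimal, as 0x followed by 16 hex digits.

Stored little-endian, the bytes at ascending addresses are 2B 81 F0 A9 9C 44 FA 6B.
Read back as big-endian, the last byte is least significant, giving 0x2B81F0A99C44FA6B.

0x2B81F0A99C44FA6B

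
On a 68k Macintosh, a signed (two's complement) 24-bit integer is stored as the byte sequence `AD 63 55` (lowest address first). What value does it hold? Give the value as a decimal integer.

-5414059

In big-endian order the high byte comes first in memory.
The bytes are already most-significant first: 0xAD6355.
Top bit is set, so as a signed 24-bit value this is 0xAD6355 − 2^24 = -5414059.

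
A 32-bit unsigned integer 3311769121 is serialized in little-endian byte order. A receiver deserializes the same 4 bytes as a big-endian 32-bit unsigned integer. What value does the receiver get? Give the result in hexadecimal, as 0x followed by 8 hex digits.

3311769121 in 32-bit hexadecimal is 0xC5659621.
Stored little-endian, the bytes at ascending addresses are 21 96 65 C5.
Read back as big-endian, the last byte is least significant, giving 0x219665C5.

0x219665C5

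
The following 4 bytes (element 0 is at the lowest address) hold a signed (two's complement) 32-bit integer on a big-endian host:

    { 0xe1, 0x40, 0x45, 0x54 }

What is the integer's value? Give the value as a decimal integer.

-515881644

Big-endian: lowest address holds the most-significant byte.
The bytes are already most-significant first: 0xE1404554.
Top bit is set, so as a signed 32-bit value this is 0xE1404554 − 2^32 = -515881644.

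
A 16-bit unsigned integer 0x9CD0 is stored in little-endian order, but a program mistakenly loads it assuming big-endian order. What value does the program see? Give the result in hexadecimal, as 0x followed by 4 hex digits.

0xD09C

Stored little-endian, the bytes at ascending addresses are D0 9C.
Read back as big-endian, the last byte is least significant, giving 0xD09C.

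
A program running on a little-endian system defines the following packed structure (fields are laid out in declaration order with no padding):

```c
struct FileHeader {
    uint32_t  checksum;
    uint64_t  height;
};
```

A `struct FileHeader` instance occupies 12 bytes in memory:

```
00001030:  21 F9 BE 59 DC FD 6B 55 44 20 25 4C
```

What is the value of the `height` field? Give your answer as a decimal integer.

`height` follows `checksum` (4 bytes), so it starts at byte offset 4 and occupies 8 bytes.
Bytes at offsets 4..11: DC FD 6B 55 44 20 25 4C.
In little-endian order the low byte comes first in memory.
Reassemble most-significant byte first: 4C 25 20 44 55 6B FD DC → 0x4C252044556BFDDC.
0x4C252044556BFDDC = 5486827198883823068.

5486827198883823068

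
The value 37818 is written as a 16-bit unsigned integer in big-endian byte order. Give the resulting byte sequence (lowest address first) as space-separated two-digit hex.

93 BA

37818 in hexadecimal, padded to 16 bits, is 0x93BA.
Split into bytes (most-significant first): 93 BA.
Big-endian stores the most-significant byte at the lowest address.
So the memory order matches the most-significant-first order: 93 BA.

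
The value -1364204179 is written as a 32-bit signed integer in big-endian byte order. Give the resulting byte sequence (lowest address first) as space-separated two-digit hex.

AE AF E5 6D

Two's complement of -1364204179 in 32 bits: 1364204179 = 0x51501A93; invert → 0xAEAFE56C; add 1 → 0xAEAFE56D.
Split into bytes (most-significant first): AE AF E5 6D.
Big-endian stores the most-significant byte at the lowest address.
So the memory order matches the most-significant-first order: AE AF E5 6D.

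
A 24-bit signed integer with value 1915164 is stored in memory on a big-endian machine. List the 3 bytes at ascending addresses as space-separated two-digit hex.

1D 39 1C

1915164 in hexadecimal, padded to 24 bits, is 0x1D391C.
Split into bytes (most-significant first): 1D 39 1C.
Big-endian: lowest address holds the most-significant byte.
So the memory order matches the most-significant-first order: 1D 39 1C.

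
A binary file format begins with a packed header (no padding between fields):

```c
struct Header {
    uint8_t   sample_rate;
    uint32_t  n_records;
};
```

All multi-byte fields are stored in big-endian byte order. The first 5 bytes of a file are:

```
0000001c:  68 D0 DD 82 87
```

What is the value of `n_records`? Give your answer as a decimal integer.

`n_records` follows `sample_rate` (1 byte), so it starts at byte offset 1 and occupies 4 bytes.
Bytes at offsets 1..4: D0 DD 82 87.
In big-endian order the high byte comes first in memory.
The bytes are already most-significant first: 0xD0DD8287.
0xD0DD8287 = 3504177799.

3504177799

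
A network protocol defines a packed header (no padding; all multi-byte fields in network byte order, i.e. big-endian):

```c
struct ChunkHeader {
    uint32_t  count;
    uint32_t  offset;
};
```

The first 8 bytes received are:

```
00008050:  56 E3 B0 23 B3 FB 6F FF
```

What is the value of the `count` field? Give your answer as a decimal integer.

1457762339

`count` is the first field, at byte offset 0, occupying 4 bytes.
Bytes at offsets 0..3: 56 E3 B0 23.
Big-endian: lowest address holds the most-significant byte.
The bytes are already most-significant first: 0x56E3B023.
0x56E3B023 = 1457762339.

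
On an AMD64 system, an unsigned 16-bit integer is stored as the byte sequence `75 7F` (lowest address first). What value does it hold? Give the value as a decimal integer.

In little-endian order the low byte comes first in memory.
Reassemble most-significant byte first: 7F 75 → 0x7F75.
0x7F75 = 32629.

32629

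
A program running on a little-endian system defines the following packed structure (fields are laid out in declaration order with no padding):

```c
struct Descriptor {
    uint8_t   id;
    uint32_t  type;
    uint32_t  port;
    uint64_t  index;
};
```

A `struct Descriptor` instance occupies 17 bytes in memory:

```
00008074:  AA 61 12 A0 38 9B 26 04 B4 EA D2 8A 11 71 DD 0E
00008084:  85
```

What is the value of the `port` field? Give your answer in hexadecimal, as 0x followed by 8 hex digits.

0xB404269B

`port` follows `id` (1 B), `type` (4 B), so it starts at offset 1 + 4 = 5 and occupies 4 bytes.
Bytes at offsets 5..8: 9B 26 04 B4.
In little-endian order the low byte comes first in memory.
Reassemble most-significant byte first: B4 04 26 9B → 0xB404269B.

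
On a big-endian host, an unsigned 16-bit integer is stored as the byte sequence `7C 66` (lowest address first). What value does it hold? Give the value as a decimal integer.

31846

Big-endian stores the most-significant byte at the lowest address.
The bytes are already most-significant first: 0x7C66.
0x7C66 = 31846.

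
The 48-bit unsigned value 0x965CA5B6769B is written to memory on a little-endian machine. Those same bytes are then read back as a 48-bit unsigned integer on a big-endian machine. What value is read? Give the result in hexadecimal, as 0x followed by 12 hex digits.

0x9B76B6A55C96

Stored little-endian, the bytes at ascending addresses are 9B 76 B6 A5 5C 96.
Read back as big-endian, the last byte is least significant, giving 0x9B76B6A55C96.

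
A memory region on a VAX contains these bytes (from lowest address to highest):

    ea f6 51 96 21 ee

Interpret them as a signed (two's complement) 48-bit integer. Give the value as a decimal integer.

-19646953425174

Little-endian: lowest address holds the least-significant byte.
Reassemble most-significant byte first: EE 21 96 51 F6 EA → 0xEE219651F6EA.
Top bit is set, so as a signed 48-bit value this is 0xEE219651F6EA − 2^48 = -19646953425174.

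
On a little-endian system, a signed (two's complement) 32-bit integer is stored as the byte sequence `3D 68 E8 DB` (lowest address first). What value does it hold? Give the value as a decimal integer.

In little-endian order the low byte comes first in memory.
Reassemble most-significant byte first: DB E8 68 3D → 0xDBE8683D.
Top bit is set, so as a signed 32-bit value this is 0xDBE8683D − 2^32 = -605525955.

-605525955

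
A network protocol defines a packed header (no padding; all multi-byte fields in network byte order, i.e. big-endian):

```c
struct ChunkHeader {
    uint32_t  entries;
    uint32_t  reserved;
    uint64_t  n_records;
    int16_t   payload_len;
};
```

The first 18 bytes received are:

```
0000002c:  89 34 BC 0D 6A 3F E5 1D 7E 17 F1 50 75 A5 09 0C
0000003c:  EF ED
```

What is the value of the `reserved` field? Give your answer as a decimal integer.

`reserved` follows `entries` (4 bytes), so it starts at byte offset 4 and occupies 4 bytes.
Bytes at offsets 4..7: 6A 3F E5 1D.
Big-endian stores the most-significant byte at the lowest address.
The bytes are already most-significant first: 0x6A3FE51D.
0x6A3FE51D = 1782572317.

1782572317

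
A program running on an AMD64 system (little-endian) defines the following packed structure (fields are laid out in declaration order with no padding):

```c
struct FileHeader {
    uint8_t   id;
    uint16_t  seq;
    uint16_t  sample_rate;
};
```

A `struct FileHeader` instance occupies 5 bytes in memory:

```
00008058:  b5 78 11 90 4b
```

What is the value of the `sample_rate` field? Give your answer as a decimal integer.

`sample_rate` follows `id` (1 B), `seq` (2 B), so it starts at offset 1 + 2 = 3 and occupies 2 bytes.
Bytes at offsets 3..4: 90 4B.
Little-endian: lowest address holds the least-significant byte.
Reassemble most-significant byte first: 4B 90 → 0x4B90.
0x4B90 = 19344.

19344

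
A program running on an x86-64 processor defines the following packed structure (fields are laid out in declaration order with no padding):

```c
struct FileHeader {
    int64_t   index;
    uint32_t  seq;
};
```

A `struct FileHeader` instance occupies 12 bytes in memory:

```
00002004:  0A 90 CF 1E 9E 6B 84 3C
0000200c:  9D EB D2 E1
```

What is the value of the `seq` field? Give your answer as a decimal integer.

3788696477

`seq` follows `index` (8 bytes), so it starts at byte offset 8 and occupies 4 bytes.
Bytes at offsets 8..11: 9D EB D2 E1.
In little-endian order the low byte comes first in memory.
Reassemble most-significant byte first: E1 D2 EB 9D → 0xE1D2EB9D.
0xE1D2EB9D = 3788696477.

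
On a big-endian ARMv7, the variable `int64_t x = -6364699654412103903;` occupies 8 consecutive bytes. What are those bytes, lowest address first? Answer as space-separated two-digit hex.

A7 AC 0B 62 CC B7 0F 21

Two's complement of -6364699654412103903 in 64 bits: 6364699654412103903 = 0x5853F49D3348F0DF; invert → 0xA7AC0B62CCB70F20; add 1 → 0xA7AC0B62CCB70F21.
Split into bytes (most-significant first): A7 AC 0B 62 CC B7 0F 21.
In big-endian order the high byte comes first in memory.
So the memory order matches the most-significant-first order: A7 AC 0B 62 CC B7 0F 21.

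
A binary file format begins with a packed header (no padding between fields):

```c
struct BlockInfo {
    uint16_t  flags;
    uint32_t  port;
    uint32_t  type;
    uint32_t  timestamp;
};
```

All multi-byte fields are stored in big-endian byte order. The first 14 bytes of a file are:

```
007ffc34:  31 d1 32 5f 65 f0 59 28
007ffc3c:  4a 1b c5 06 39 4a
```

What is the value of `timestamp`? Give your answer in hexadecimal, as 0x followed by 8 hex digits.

0xC506394A

`timestamp` follows `flags` (2 B), `port` (4 B), `type` (4 B), so it starts at offset 2 + 4 + 4 = 10 and occupies 4 bytes.
Bytes at offsets 10..13: C5 06 39 4A.
In big-endian order the high byte comes first in memory.
The bytes are already most-significant first: 0xC506394A.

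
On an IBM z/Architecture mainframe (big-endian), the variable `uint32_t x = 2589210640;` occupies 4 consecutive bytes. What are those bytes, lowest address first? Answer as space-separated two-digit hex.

2589210640 in hexadecimal, padded to 32 bits, is 0x9A543810.
Split into bytes (most-significant first): 9A 54 38 10.
In big-endian order the high byte comes first in memory.
So the memory order matches the most-significant-first order: 9A 54 38 10.

9A 54 38 10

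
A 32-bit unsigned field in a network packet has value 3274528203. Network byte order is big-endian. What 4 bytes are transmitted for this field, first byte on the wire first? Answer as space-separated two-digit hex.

3274528203 in hexadecimal, padded to 32 bits, is 0xC32D55CB.
Split into bytes (most-significant first): C3 2D 55 CB.
Big-endian: lowest address holds the most-significant byte.
So the memory order matches the most-significant-first order: C3 2D 55 CB.

C3 2D 55 CB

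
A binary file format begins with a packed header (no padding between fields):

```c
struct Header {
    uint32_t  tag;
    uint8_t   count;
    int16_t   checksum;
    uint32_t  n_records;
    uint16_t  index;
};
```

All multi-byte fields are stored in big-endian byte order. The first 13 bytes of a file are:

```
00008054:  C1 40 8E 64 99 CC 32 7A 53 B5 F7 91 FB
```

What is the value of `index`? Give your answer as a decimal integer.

37371

`index` follows `tag` (4 B), `count` (1 B), `checksum` (2 B), `n_records` (4 B), so it starts at offset 4 + 1 + 2 + 4 = 11 and occupies 2 bytes.
Bytes at offsets 11..12: 91 FB.
Big-endian stores the most-significant byte at the lowest address.
The bytes are already most-significant first: 0x91FB.
0x91FB = 37371.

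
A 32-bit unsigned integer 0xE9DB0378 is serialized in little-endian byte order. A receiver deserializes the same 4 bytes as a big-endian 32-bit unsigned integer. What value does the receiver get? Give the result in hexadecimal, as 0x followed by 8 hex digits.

Stored little-endian, the bytes at ascending addresses are 78 03 DB E9.
Read back as big-endian, the last byte is least significant, giving 0x7803DBE9.

0x7803DBE9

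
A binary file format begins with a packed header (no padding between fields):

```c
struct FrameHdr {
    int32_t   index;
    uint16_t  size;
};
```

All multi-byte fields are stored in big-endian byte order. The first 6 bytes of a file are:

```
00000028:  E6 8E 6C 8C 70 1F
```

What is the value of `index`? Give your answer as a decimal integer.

`index` is the first field, at byte offset 0, occupying 4 bytes.
Bytes at offsets 0..3: E6 8E 6C 8C.
Big-endian stores the most-significant byte at the lowest address.
The bytes are already most-significant first: 0xE68E6C8C.
Top bit is set, so as a signed 32-bit value this is 0xE68E6C8C − 2^32 = -426873716.

-426873716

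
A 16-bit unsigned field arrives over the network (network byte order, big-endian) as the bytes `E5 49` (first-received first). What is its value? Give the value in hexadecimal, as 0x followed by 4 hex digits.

Big-endian stores the most-significant byte at the lowest address.
The bytes are already most-significant first: 0xE549.

0xE549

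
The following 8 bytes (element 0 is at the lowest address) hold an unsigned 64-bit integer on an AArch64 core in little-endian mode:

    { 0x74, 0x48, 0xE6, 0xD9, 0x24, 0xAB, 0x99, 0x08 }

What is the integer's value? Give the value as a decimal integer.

619714598503073908

In little-endian order the low byte comes first in memory.
Reassemble most-significant byte first: 08 99 AB 24 D9 E6 48 74 → 0x0899AB24D9E64874.
0x0899AB24D9E64874 = 619714598503073908.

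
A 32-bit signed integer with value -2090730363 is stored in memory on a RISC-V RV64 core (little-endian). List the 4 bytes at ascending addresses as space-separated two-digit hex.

Two's complement of -2090730363 in 32 bits: 2090730363 = 0x7C9E037B; invert → 0x8361FC84; add 1 → 0x8361FC85.
Split into bytes (most-significant first): 83 61 FC 85.
Little-endian: lowest address holds the least-significant byte.
So at ascending addresses the bytes are 85 FC 61 83.

85 FC 61 83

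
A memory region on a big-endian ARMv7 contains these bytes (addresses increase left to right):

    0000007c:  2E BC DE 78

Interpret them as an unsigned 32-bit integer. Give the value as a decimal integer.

784129656

In big-endian order the high byte comes first in memory.
The bytes are already most-significant first: 0x2EBCDE78.
0x2EBCDE78 = 784129656.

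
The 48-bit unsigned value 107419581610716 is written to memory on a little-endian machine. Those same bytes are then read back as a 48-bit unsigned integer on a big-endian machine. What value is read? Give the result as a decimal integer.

107419581610716 in 48-bit hexadecimal is 0x61B29200FADC.
Stored little-endian, the bytes at ascending addresses are DC FA 00 92 B2 61.
Read back as big-endian, the last byte is least significant, giving 0xDCFA0092B261.
0xDCFA0092B261 = 242966309548641.

242966309548641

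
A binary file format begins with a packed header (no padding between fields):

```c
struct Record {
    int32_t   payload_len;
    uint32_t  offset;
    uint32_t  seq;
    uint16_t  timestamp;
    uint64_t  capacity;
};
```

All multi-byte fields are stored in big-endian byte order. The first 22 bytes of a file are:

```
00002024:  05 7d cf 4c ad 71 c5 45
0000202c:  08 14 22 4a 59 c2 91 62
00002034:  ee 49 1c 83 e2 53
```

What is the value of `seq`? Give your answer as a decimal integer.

135537226

`seq` follows `payload_len` (4 B), `offset` (4 B), so it starts at offset 4 + 4 = 8 and occupies 4 bytes.
Bytes at offsets 8..11: 08 14 22 4A.
Big-endian: lowest address holds the most-significant byte.
The bytes are already most-significant first: 0x0814224A.
0x0814224A = 135537226.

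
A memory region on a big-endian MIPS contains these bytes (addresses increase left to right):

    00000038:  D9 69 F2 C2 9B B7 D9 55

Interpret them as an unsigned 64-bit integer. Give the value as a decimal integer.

15666319696435075413

Big-endian: lowest address holds the most-significant byte.
The bytes are already most-significant first: 0xD969F2C29BB7D955.
0xD969F2C29BB7D955 = 15666319696435075413.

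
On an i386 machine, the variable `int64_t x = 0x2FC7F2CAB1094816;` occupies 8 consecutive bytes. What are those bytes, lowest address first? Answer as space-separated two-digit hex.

16 48 09 B1 CA F2 C7 2F

Split into bytes (most-significant first): 2F C7 F2 CA B1 09 48 16.
Little-endian: lowest address holds the least-significant byte.
So at ascending addresses the bytes are 16 48 09 B1 CA F2 C7 2F.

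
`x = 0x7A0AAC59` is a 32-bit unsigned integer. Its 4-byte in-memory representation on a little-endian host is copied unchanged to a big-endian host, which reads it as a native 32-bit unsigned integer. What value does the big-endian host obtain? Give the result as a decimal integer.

Stored little-endian, the bytes at ascending addresses are 59 AC 0A 7A.
Read back as big-endian, the last byte is least significant, giving 0x59AC0A7A.
0x59AC0A7A = 1504447098.

1504447098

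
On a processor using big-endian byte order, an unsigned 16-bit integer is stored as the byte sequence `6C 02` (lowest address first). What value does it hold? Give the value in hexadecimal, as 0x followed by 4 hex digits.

0x6C02

Big-endian: lowest address holds the most-significant byte.
The bytes are already most-significant first: 0x6C02.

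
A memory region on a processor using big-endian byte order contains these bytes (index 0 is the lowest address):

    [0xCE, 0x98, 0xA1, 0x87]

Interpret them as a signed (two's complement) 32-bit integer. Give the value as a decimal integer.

-828857977

Big-endian: lowest address holds the most-significant byte.
The bytes are already most-significant first: 0xCE98A187.
Top bit is set, so as a signed 32-bit value this is 0xCE98A187 − 2^32 = -828857977.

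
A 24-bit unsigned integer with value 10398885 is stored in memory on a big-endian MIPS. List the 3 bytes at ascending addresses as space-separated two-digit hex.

10398885 in hexadecimal, padded to 24 bits, is 0x9EACA5.
Split into bytes (most-significant first): 9E AC A5.
Big-endian stores the most-significant byte at the lowest address.
So the memory order matches the most-significant-first order: 9E AC A5.

9E AC A5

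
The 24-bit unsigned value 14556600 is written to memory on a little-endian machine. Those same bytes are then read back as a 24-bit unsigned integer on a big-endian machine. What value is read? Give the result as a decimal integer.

14556600 in 24-bit hexadecimal is 0xDE1DB8.
Stored little-endian, the bytes at ascending addresses are B8 1D DE.
Read back as big-endian, the last byte is least significant, giving 0xB81DDE.
0xB81DDE = 12066270.

12066270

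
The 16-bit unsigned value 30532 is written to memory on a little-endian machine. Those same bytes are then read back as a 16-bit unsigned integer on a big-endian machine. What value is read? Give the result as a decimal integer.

17527

30532 in 16-bit hexadecimal is 0x7744.
Stored little-endian, the bytes at ascending addresses are 44 77.
Read back as big-endian, the last byte is least significant, giving 0x4477.
0x4477 = 17527.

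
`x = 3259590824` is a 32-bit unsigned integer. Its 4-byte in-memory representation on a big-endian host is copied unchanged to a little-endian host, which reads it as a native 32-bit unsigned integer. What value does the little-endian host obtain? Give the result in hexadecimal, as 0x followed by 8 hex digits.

3259590824 in 32-bit hexadecimal is 0xC24968A8.
Stored big-endian, the bytes at ascending addresses are C2 49 68 A8.
Read back as little-endian, the first byte is least significant, giving 0xA86849C2.

0xA86849C2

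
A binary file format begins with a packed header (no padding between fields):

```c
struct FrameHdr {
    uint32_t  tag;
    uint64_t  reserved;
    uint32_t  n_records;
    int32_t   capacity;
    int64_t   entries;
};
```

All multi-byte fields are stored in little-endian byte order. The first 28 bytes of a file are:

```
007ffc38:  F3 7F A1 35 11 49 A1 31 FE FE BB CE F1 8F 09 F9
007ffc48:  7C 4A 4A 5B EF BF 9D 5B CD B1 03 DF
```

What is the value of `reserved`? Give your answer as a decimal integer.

`reserved` follows `tag` (4 bytes), so it starts at byte offset 4 and occupies 8 bytes.
Bytes at offsets 4..11: 11 49 A1 31 FE FE BB CE.
In little-endian order the low byte comes first in memory.
Reassemble most-significant byte first: CE BB FE FE 31 A1 49 11 → 0xCEBBFEFE31A14911.
0xCEBBFEFE31A14911 = 14896780560165849361.

14896780560165849361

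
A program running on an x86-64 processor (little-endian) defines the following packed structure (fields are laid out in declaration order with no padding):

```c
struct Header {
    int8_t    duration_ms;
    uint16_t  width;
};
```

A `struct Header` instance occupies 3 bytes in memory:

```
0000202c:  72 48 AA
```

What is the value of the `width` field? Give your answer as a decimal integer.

`width` follows `duration_ms` (1 byte), so it starts at byte offset 1 and occupies 2 bytes.
Bytes at offsets 1..2: 48 AA.
Little-endian stores the least-significant byte at the lowest address.
Reassemble most-significant byte first: AA 48 → 0xAA48.
0xAA48 = 43592.

43592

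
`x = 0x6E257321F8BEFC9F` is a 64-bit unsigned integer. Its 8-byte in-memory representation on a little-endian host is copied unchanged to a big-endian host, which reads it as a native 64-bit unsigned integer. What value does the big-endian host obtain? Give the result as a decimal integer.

11528299119083988334

Stored little-endian, the bytes at ascending addresses are 9F FC BE F8 21 73 25 6E.
Read back as big-endian, the last byte is least significant, giving 0x9FFCBEF82173256E.
0x9FFCBEF82173256E = 11528299119083988334.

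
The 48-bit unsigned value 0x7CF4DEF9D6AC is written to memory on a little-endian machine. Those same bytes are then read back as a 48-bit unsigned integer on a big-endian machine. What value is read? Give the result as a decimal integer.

Stored little-endian, the bytes at ascending addresses are AC D6 F9 DE F4 7C.
Read back as big-endian, the last byte is least significant, giving 0xACD6F9DEF47C.
0xACD6F9DEF47C = 190039315117180.

190039315117180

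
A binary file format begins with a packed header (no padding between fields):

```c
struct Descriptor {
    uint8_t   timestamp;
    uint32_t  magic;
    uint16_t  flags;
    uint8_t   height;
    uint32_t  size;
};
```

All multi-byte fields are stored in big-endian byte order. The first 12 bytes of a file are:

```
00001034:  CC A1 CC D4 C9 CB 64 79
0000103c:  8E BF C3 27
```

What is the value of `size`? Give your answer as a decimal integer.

2394932007

`size` follows `timestamp` (1 B), `magic` (4 B), `flags` (2 B), `height` (1 B), so it starts at offset 1 + 4 + 2 + 1 = 8 and occupies 4 bytes.
Bytes at offsets 8..11: 8E BF C3 27.
In big-endian order the high byte comes first in memory.
The bytes are already most-significant first: 0x8EBFC327.
0x8EBFC327 = 2394932007.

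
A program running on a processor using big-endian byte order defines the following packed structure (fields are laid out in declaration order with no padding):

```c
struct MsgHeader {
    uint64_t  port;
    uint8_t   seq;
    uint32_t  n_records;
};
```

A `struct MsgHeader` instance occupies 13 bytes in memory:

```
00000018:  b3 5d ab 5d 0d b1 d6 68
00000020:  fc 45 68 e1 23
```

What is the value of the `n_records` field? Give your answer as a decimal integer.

1164501283

`n_records` follows `port` (8 B), `seq` (1 B), so it starts at offset 8 + 1 = 9 and occupies 4 bytes.
Bytes at offsets 9..12: 45 68 E1 23.
Big-endian stores the most-significant byte at the lowest address.
The bytes are already most-significant first: 0x4568E123.
0x4568E123 = 1164501283.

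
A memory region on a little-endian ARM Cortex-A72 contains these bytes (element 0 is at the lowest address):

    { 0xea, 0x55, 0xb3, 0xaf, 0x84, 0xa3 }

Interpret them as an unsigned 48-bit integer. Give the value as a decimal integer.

Little-endian stores the least-significant byte at the lowest address.
Reassemble most-significant byte first: A3 84 AF B3 55 EA → 0xA384AFB355EA.
0xA384AFB355EA = 179790278776298.

179790278776298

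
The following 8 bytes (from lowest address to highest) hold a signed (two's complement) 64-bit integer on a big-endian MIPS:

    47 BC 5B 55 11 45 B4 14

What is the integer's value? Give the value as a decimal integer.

Big-endian stores the most-significant byte at the lowest address.
The bytes are already most-significant first: 0x47BC5B551145B414.
0x47BC5B551145B414 = 5169106893234615316.

5169106893234615316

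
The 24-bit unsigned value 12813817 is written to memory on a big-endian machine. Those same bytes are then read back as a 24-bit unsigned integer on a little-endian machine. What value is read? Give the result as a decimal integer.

16352707

12813817 in 24-bit hexadecimal is 0xC385F9.
Stored big-endian, the bytes at ascending addresses are C3 85 F9.
Read back as little-endian, the first byte is least significant, giving 0xF985C3.
0xF985C3 = 16352707.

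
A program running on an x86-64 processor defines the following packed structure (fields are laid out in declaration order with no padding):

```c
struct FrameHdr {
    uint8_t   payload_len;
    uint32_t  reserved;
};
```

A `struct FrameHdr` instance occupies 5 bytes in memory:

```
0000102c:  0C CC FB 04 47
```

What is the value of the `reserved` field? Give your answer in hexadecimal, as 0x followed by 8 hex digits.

`reserved` follows `payload_len` (1 byte), so it starts at byte offset 1 and occupies 4 bytes.
Bytes at offsets 1..4: CC FB 04 47.
In little-endian order the low byte comes first in memory.
Reassemble most-significant byte first: 47 04 FB CC → 0x4704FBCC.

0x4704FBCC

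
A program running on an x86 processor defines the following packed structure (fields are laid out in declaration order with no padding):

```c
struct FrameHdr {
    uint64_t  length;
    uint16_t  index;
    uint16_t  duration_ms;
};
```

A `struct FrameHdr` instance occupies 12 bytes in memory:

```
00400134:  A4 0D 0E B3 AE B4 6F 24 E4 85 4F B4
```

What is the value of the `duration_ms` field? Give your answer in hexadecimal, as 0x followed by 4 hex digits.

`duration_ms` follows `length` (8 B), `index` (2 B), so it starts at offset 8 + 2 = 10 and occupies 2 bytes.
Bytes at offsets 10..11: 4F B4.
Little-endian stores the least-significant byte at the lowest address.
Reassemble most-significant byte first: B4 4F → 0xB44F.

0xB44F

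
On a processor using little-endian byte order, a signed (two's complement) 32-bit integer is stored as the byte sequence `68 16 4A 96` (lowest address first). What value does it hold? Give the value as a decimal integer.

-1773529496

Little-endian stores the least-significant byte at the lowest address.
Reassemble most-significant byte first: 96 4A 16 68 → 0x964A1668.
Top bit is set, so as a signed 32-bit value this is 0x964A1668 − 2^32 = -1773529496.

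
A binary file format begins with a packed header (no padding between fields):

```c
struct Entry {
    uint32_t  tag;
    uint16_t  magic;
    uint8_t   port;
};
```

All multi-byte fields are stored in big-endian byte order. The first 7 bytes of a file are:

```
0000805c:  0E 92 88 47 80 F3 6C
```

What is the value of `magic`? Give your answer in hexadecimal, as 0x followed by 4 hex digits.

`magic` follows `tag` (4 bytes), so it starts at byte offset 4 and occupies 2 bytes.
Bytes at offsets 4..5: 80 F3.
In big-endian order the high byte comes first in memory.
The bytes are already most-significant first: 0x80F3.

0x80F3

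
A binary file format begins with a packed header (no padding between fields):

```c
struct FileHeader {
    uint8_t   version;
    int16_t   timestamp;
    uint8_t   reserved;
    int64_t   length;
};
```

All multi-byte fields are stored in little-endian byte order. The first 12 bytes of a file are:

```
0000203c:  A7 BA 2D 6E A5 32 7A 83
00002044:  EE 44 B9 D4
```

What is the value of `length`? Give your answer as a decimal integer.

-3118385475778628955

`length` follows `version` (1 B), `timestamp` (2 B), `reserved` (1 B), so it starts at offset 1 + 2 + 1 = 4 and occupies 8 bytes.
Bytes at offsets 4..11: A5 32 7A 83 EE 44 B9 D4.
In little-endian order the low byte comes first in memory.
Reassemble most-significant byte first: D4 B9 44 EE 83 7A 32 A5 → 0xD4B944EE837A32A5.
Top bit is set, so as a signed 64-bit value this is 0xD4B944EE837A32A5 − 2^64 = -3118385475778628955.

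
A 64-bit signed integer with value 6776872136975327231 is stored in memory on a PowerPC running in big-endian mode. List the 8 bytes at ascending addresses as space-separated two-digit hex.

6776872136975327231 in hexadecimal, padded to 64 bits, is 0x5E0C494D9CA81FFF.
Split into bytes (most-significant first): 5E 0C 49 4D 9C A8 1F FF.
Big-endian stores the most-significant byte at the lowest address.
So the memory order matches the most-significant-first order: 5E 0C 49 4D 9C A8 1F FF.

5E 0C 49 4D 9C A8 1F FF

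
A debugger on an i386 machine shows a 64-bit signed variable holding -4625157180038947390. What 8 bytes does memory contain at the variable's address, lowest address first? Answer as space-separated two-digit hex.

Two's complement of -4625157180038947390 in 64 bits: 4625157180038947390 = 0x402FDBF33A91A23E; invert → 0xBFD0240CC56E5DC1; add 1 → 0xBFD0240CC56E5DC2.
Split into bytes (most-significant first): BF D0 24 0C C5 6E 5D C2.
Little-endian: lowest address holds the least-significant byte.
So at ascending addresses the bytes are C2 5D 6E C5 0C 24 D0 BF.

C2 5D 6E C5 0C 24 D0 BF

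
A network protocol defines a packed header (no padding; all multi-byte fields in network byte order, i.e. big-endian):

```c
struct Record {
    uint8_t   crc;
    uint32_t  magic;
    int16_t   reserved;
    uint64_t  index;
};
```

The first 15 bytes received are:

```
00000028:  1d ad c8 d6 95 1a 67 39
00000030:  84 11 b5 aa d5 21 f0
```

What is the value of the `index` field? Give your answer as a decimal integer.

`index` follows `crc` (1 B), `magic` (4 B), `reserved` (2 B), so it starts at offset 1 + 4 + 2 = 7 and occupies 8 bytes.
Bytes at offsets 7..14: 39 84 11 B5 AA D5 21 F0.
Big-endian: lowest address holds the most-significant byte.
The bytes are already most-significant first: 0x398411B5AAD521F0.
0x398411B5AAD521F0 = 4144457029040546288.

4144457029040546288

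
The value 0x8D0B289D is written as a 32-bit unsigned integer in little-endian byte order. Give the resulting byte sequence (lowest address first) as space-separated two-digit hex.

9D 28 0B 8D

Split into bytes (most-significant first): 8D 0B 28 9D.
In little-endian order the low byte comes first in memory.
So at ascending addresses the bytes are 9D 28 0B 8D.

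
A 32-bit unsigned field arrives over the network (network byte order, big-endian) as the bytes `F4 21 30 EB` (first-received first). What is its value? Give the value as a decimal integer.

Big-endian: lowest address holds the most-significant byte.
The bytes are already most-significant first: 0xF42130EB.
0xF42130EB = 4095815915.

4095815915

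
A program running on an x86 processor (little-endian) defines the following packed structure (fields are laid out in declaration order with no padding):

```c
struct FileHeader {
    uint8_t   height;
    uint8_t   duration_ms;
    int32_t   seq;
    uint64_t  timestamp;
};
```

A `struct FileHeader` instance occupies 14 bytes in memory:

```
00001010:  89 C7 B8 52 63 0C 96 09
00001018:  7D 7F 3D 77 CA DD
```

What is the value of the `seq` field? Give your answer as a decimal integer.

`seq` follows `height` (1 B), `duration_ms` (1 B), so it starts at offset 1 + 1 = 2 and occupies 4 bytes.
Bytes at offsets 2..5: B8 52 63 0C.
In little-endian order the low byte comes first in memory.
Reassemble most-significant byte first: 0C 63 52 B8 → 0x0C6352B8.
0x0C6352B8 = 207835832.

207835832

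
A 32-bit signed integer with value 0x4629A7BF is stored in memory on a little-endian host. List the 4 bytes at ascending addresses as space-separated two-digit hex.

Split into bytes (most-significant first): 46 29 A7 BF.
In little-endian order the low byte comes first in memory.
So at ascending addresses the bytes are BF A7 29 46.

BF A7 29 46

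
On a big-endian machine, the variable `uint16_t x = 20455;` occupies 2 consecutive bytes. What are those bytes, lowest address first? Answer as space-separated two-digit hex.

4F E7

20455 in hexadecimal, padded to 16 bits, is 0x4FE7.
Split into bytes (most-significant first): 4F E7.
In big-endian order the high byte comes first in memory.
So the memory order matches the most-significant-first order: 4F E7.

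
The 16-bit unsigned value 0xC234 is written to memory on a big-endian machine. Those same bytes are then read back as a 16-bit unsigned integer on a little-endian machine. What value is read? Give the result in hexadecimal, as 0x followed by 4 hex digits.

Stored big-endian, the bytes at ascending addresses are C2 34.
Read back as little-endian, the first byte is least significant, giving 0x34C2.

0x34C2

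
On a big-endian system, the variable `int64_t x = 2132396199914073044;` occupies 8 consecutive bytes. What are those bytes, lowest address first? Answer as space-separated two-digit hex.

1D 97 CB 0B C0 45 6B D4

2132396199914073044 in hexadecimal, padded to 64 bits, is 0x1D97CB0BC0456BD4.
Split into bytes (most-significant first): 1D 97 CB 0B C0 45 6B D4.
Big-endian: lowest address holds the most-significant byte.
So the memory order matches the most-significant-first order: 1D 97 CB 0B C0 45 6B D4.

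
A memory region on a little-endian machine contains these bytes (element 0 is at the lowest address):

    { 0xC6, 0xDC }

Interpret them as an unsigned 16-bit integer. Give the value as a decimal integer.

Little-endian stores the least-significant byte at the lowest address.
Reassemble most-significant byte first: DC C6 → 0xDCC6.
0xDCC6 = 56518.

56518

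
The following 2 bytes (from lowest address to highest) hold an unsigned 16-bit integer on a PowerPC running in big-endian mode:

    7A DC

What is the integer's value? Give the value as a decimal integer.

Big-endian stores the most-significant byte at the lowest address.
The bytes are already most-significant first: 0x7ADC.
0x7ADC = 31452.

31452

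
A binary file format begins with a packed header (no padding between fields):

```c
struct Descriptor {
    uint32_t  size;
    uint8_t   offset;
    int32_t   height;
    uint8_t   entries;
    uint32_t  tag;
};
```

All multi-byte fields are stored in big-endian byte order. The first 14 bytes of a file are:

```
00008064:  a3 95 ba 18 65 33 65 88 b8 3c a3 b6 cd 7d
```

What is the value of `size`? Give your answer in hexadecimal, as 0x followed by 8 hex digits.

0xA395BA18

`size` is the first field, at byte offset 0, occupying 4 bytes.
Bytes at offsets 0..3: A3 95 BA 18.
Big-endian stores the most-significant byte at the lowest address.
The bytes are already most-significant first: 0xA395BA18.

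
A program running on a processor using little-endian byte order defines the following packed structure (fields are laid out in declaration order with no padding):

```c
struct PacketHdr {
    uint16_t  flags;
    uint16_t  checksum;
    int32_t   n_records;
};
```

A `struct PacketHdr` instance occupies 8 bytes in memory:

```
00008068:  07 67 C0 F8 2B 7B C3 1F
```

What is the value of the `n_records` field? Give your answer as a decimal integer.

`n_records` follows `flags` (2 B), `checksum` (2 B), so it starts at offset 2 + 2 = 4 and occupies 4 bytes.
Bytes at offsets 4..7: 2B 7B C3 1F.
In little-endian order the low byte comes first in memory.
Reassemble most-significant byte first: 1F C3 7B 2B → 0x1FC37B2B.
0x1FC37B2B = 532904747.

532904747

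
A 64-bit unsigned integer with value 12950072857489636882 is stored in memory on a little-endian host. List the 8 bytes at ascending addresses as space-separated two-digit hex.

12 FE 18 C6 A6 E6 B7 B3

12950072857489636882 in hexadecimal, padded to 64 bits, is 0xB3B7E6A6C618FE12.
Split into bytes (most-significant first): B3 B7 E6 A6 C6 18 FE 12.
Little-endian stores the least-significant byte at the lowest address.
So at ascending addresses the bytes are 12 FE 18 C6 A6 E6 B7 B3.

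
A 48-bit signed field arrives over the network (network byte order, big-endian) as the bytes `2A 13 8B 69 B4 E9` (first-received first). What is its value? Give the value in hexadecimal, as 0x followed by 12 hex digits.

Big-endian stores the most-significant byte at the lowest address.
The bytes are already most-significant first: 0x2A138B69B4E9.

0x2A138B69B4E9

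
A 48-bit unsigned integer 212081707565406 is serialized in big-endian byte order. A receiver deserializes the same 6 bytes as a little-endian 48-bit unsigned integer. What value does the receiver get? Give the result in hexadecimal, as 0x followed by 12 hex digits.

0x5EC1D71EE3C0

212081707565406 in 48-bit hexadecimal is 0xC0E31ED7C15E.
Stored big-endian, the bytes at ascending addresses are C0 E3 1E D7 C1 5E.
Read back as little-endian, the first byte is least significant, giving 0x5EC1D71EE3C0.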